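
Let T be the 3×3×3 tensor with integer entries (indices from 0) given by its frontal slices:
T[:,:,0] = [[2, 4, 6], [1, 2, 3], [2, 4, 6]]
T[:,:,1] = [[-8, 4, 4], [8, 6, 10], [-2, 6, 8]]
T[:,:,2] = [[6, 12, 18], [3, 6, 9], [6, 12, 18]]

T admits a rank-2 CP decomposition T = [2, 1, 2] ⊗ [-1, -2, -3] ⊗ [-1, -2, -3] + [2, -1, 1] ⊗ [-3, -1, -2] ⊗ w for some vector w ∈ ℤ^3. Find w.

Subtract the known terms from T to get the rank-1 residual R = [2, -1, 1] ⊗ [-3, -1, -2] ⊗ w, so R[i,j,k] = a[i]·b[j]·w[k]. Pick indices with nonzero a[0]·b[0] = (2)·(-3) = -6. Only the fibre through (0,0,·) is needed: R[0,0,:] = T[0,0,:] − Σₗ aₗ[0]bₗ[0]cₗ = [2, -8, 6] − (2)·(-1)·[-1, -2, -3] = [0, -12, 0]. Then w[k] = R[0,0,k] / -6 for each k, giving w = [0, -12, 0] / -6 = [0, 2, 0].

w = [0, 2, 0]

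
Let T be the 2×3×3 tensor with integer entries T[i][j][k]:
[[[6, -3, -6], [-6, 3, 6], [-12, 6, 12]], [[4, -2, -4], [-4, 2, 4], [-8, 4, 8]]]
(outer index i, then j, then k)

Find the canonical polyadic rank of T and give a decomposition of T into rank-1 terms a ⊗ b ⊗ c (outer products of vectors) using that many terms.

Lower bound: T ≠ 0 (e.g. T[0,0,0] = 6), so rank(T) ≥ 1.
Upper bound: if T = a ⊗ b ⊗ c then every fibre of T is a multiple of the corresponding factor, so read the factors off the fibres through the nonzero entry T[0,0,0] = 6.
The mode-1 fibre T[:,0,0] = [6, 4] gives a = [3, 2] (primitive direction); the mode-2 fibre T[0,:,0] = [6, -6, -12] gives b = [1, -1, -2]; then c[k] = T[0,0,k] / (a[0]·b[0]) = [6, -3, -6] / 3 = [2, -1, -2].
Expanding [3, 2] ⊗ [1, -1, -2] ⊗ [2, -1, -2] reproduces all 18 entries of T, so T = [3, 2] ⊗ [1, -1, -2] ⊗ [2, -1, -2] and rank(T) ≤ 1.
These bounds meet, so rank(T) = 1.
Check entry T[0,0,2] = -6: (3)·(1)·(-2) = -6.

rank(T) = 1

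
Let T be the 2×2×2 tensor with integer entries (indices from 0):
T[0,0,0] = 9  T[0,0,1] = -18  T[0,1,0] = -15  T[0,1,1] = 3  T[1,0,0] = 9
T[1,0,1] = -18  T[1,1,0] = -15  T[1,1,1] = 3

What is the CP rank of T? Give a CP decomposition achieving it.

Lower bound: in the mode-2 unfolding of T (rows indexed by j, columns by (i,k)) the 2×2 minor on rows j ∈ {0, 1}, columns (i,k) ∈ {(0,0), (0,1)} is det [[9, -18], [-15, 3]] = -243 ≠ 0, so that unfolding has rank ≥ 2 and hence rank(T) ≥ 2 (CP rank is at least every unfolding rank, though it can be larger).
Upper bound: T[i,:,:] = a[i]·M for every slice, with a = [1, 1] and M = [[9, -18], [-15, 3]] (rows j, columns k).
Splitting M by its rows (j = 0, 1), M = [1, 0][9, -18]ᵀ + [0, 1][-15, 3]ᵀ.
Hence T = [1, 1] ⊗ [1, 0] ⊗ [9, -18] + [1, 1] ⊗ [0, 1] ⊗ [-15, 3], so rank(T) ≤ 2.
These bounds meet, so rank(T) = 2.

rank(T) = 2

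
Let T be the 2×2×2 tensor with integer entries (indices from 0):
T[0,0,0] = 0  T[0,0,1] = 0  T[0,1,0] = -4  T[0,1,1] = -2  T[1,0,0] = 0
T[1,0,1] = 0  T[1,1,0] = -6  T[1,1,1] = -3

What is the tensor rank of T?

1

Lower bound: T ≠ 0 (e.g. T[0,1,0] = -4), so rank(T) ≥ 1.
Upper bound: if T = a ⊗ b ⊗ c then every fibre of T is a multiple of the corresponding factor, so read the factors off the fibres through the nonzero entry T[0,1,0] = -4.
The mode-1 fibre T[:,1,0] = [-4, -6] gives a = [2, 3] (primitive direction); the mode-2 fibre T[0,:,0] = [0, -4] gives b = [0, 1]; then c[k] = T[0,1,k] / (a[0]·b[1]) = [-4, -2] / 2 = [-2, -1].
Expanding [2, 3] ⊗ [0, 1] ⊗ [-2, -1] reproduces all 8 entries of T, so T = [2, 3] ⊗ [0, 1] ⊗ [-2, -1] and rank(T) ≤ 1.
These bounds meet, so rank(T) = 1.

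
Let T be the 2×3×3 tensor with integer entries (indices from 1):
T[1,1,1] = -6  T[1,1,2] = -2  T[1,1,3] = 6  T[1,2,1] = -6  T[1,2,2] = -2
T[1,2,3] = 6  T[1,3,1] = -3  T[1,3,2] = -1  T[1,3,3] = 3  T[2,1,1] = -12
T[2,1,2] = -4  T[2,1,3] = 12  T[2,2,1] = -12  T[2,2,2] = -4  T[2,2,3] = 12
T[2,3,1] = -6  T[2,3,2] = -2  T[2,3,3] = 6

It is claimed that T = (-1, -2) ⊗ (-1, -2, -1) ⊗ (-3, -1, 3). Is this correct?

Reconstruct entry (1,1,1) from the claimed factors: Σₗ aₗ[1]bₗ[1]cₗ[1] = (-1)·(-1)·(-3) = -3, but T[1,1,1] = -6. The claim is false.

No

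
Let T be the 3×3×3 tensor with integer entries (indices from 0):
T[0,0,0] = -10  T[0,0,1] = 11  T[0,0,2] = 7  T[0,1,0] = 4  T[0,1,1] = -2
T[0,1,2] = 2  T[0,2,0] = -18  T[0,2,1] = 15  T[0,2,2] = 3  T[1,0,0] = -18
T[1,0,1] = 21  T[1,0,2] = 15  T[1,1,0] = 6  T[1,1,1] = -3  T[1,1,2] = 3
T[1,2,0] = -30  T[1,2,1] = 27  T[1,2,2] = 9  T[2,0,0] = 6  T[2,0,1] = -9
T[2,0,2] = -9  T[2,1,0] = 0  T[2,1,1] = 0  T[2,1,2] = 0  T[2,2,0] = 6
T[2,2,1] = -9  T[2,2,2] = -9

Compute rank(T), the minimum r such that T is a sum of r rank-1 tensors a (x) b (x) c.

2

Lower bound: the mode-1 unfolding of T (rows indexed by i, columns by (j,k) = (0,0), (0,1), (0,2), (1,0), (1,1), (1,2), (2,0), (2,1), (2,2)) is [[-10, 11, 7, 4, -2, 2, -18, 15, 3], [-18, 21, 15, 6, -3, 3, -30, 27, 9], [6, -9, -9, 0, 0, 0, 6, -9, -9]].
There the 2×2 minor on rows i ∈ {0, 1}, columns (j,k) ∈ {(0,0), (0,1)} is det [[-10, 11], [-18, 21]] = -12 ≠ 0, so this unfolding has rank ≥ 2; CP rank is at least every unfolding rank, so rank(T) ≥ 2. (This is only a lower bound: in general the CP rank may exceed every unfolding rank, so we still need to exhibit 2 rank-1 terms summing to T.)
Upper bound — finding two terms. Write S_k = T[:,:,k] for the frontal slices: S₀ = [[-10, 4, -18], [-18, 6, -30], [6, 0, 6]], S₁ = [[11, -2, 15], [21, -3, 27], [-9, 0, -9]], S₂ = [[7, 2, 3], [15, 3, 9], [-9, 0, -9]].
If T = a₁ (x) b₁ (x) c₁ + a₂ (x) b₂ (x) c₂ then each S_k = c₁[k]·a₁b₁ᵀ + c₂[k]·a₂b₂ᵀ. S₀ and S₁ are linearly independent, so a₁b₁ᵀ and a₂b₂ᵀ must span the same plane of matrices: they are the rank-1 matrices of the form x·S₀ + y·S₁.
The 2×2 minor of x·S₀ + y·S₁ on rows {0,1}, columns {0,1} is 12·x² − 24·xy + 9·y² = 3·(2·x − 3·y)(2·x − y), vanishing at (x:y) = (3:2) and (1:2).
M₁ = 3·S₀ + 2·S₁ = [[-8, 8, -24], [-12, 12, -36], [0, 0, 0]] = (-4)·[2, 3, 0][1, -1, 3]ᵀ and M₂ = S₀ + 2·S₁ = [[12, 0, 12], [24, 0, 24], [-12, 0, -12]] = 12·[1, 2, -1][1, 0, 1]ᵀ, so take a₁ = [2, 3, 0], b₁ = [1, -1, 3], a₂ = [1, 2, -1], b₂ = [1, 0, 1].
Each slice is an integer combination of E₁ = a₁b₁ᵀ and E₂ = a₂b₂ᵀ: S₀ = −2·E₁ − 6·E₂, S₁ = E₁ + 9·E₂, S₂ = −E₁ + 9·E₂; reading off coefficients, c₁ = [-2, 1, -1] and c₂ = [-6, 9, 9].
Hence T = [2, 3, 0] (x) [1, -1, 3] (x) [-2, 1, -1] + [1, 2, -1] (x) [1, 0, 1] (x) [-6, 9, 9], so rank(T) ≤ 2.
These bounds meet, so rank(T) = 2.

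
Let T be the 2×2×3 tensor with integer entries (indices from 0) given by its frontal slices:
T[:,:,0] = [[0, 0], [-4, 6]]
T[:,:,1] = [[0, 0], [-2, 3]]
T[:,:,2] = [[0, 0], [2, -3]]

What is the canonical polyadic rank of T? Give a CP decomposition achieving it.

Lower bound: T ≠ 0 (e.g. T[1,0,0] = -4), so rank(T) ≥ 1.
Upper bound: if T = a (x) b (x) c then every fibre of T is a multiple of the corresponding factor, so read the factors off the fibres through the nonzero entry T[1,0,0] = -4.
The mode-1 fibre T[:,0,0] = [0, -4] gives a = [0, 1] (primitive direction); the mode-2 fibre T[1,:,0] = [-4, 6] gives b = [2, -3]; then c[k] = T[1,0,k] / (a[1]·b[0]) = [-4, -2, 2] / 2 = [-2, -1, 1].
Expanding [0, 1] (x) [2, -3] (x) [-2, -1, 1] reproduces all 12 entries of T, so T = [0, 1] (x) [2, -3] (x) [-2, -1, 1] and rank(T) ≤ 1.
These bounds meet, so rank(T) = 1.
Check entry T[0,1,0] = 0: (0)·(-3)·(-2) = 0.

rank(T) = 1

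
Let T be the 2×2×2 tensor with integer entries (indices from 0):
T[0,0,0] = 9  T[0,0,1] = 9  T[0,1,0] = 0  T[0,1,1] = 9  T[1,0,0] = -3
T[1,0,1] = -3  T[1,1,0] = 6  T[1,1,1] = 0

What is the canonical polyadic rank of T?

Lower bound: the mode-1 unfolding of T (rows indexed by i, columns by (j,k) = (0,0), (0,1), (1,0), (1,1)) is [[9, 9, 0, 9], [-3, -3, 6, 0]].
There the 2×2 minor on rows i ∈ {0, 1}, columns (j,k) ∈ {(0,0), (1,0)} is det [[9, 0], [-3, 6]] = 54 ≠ 0, so this unfolding has rank ≥ 2; CP rank is at least every unfolding rank, so rank(T) ≥ 2. (This is only a lower bound: in general the CP rank may exceed every unfolding rank, so we still need to exhibit 2 rank-1 terms summing to T.)
Upper bound — finding two terms. Write S_k = T[:,:,k] for the frontal slices: S₀ = [[9, 0], [-3, 6]], S₁ = [[9, 9], [-3, 0]].
If T = a₁ ⊗ b₁ ⊗ c₁ + a₂ ⊗ b₂ ⊗ c₂ then each S_k = c₁[k]·a₁b₁ᵀ + c₂[k]·a₂b₂ᵀ. S₀ and S₁ are linearly independent, so a₁b₁ᵀ and a₂b₂ᵀ must span the same plane of matrices: they are the rank-1 matrices of the form x·S₀ + y·S₁.
det(x·S₀ + y·S₁) is 54·x² + 81·xy + 27·y² = 27·(x + y)(2·x + y), vanishing at (x:y) = (1:-1) and (1:-2).
M₁ = S₀ − S₁ = [[0, -9], [0, 6]] = (-3)·[3, -2][0, 1]ᵀ and M₂ = S₀ − 2·S₁ = [[-9, -18], [3, 6]] = (-3)·[3, -1][1, 2]ᵀ, so take a₁ = [3, -2], b₁ = [0, 1], a₂ = [3, -1], b₂ = [1, 2].
Each slice is an integer combination of E₁ = a₁b₁ᵀ and E₂ = a₂b₂ᵀ: S₀ = −6·E₁ + 3·E₂, S₁ = −3·E₁ + 3·E₂; reading off coefficients, c₁ = [-6, -3] and c₂ = [3, 3].
Hence T = [3, -2] ⊗ [0, 1] ⊗ [-6, -3] + [3, -1] ⊗ [1, 2] ⊗ [3, 3], so rank(T) ≤ 2.
These bounds meet, so rank(T) = 2.
Check entry T[0,0,1] = 9: (3)·(0)·(-3) + (3)·(1)·(3) = 9.

2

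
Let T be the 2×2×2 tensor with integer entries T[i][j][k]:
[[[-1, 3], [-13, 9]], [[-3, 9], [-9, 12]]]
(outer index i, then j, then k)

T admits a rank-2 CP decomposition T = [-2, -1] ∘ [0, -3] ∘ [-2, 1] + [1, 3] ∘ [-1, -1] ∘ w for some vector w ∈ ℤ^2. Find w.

w = [1, -3]

Subtract the known terms from T to get the rank-1 residual R = [1, 3] ∘ [-1, -1] ∘ w, so R[i,j,k] = a[i]·b[j]·w[k]. Pick indices with nonzero a[0]·b[0] = (1)·(-1) = -1. Only the fibre through (0,0,·) is needed: R[0,0,:] = T[0,0,:] − Σₗ aₗ[0]bₗ[0]cₗ = [-1, 3] − (-2)·(0)·[-2, 1] = [-1, 3]. Then w[k] = R[0,0,k] / -1 for each k, giving w = [-1, 3] / -1 = [1, -3].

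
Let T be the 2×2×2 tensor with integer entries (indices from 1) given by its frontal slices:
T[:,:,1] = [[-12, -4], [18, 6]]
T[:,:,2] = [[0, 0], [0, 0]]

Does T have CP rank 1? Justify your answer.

Yes

If T = a ⊗ b ⊗ c then every fibre of T is a multiple of the corresponding factor, so read the factors off the fibres through the nonzero entry T[1,1,1] = -12.
The mode-1 fibre T[:,1,1] = [-12, 18] gives a = (2, -3) (primitive direction); the mode-2 fibre T[1,:,1] = [-12, -4] gives b = (3, 1); then c[k] = T[1,1,k] / (a[1]·b[1]) = [-12, 0] / 6 = (-2, 0).
Expanding (2, -3) ⊗ (3, 1) ⊗ (-2, 0) reproduces all 8 entries of T, so T = (2, -3) ⊗ (3, 1) ⊗ (-2, 0) and rank(T) ≤ 1.
Equivalently every frontal slice T[:,:,k] is c[k] times the rank-1 matrix (2, -3) ⊗ (3, 1). So T has rank 1 (it is nonzero).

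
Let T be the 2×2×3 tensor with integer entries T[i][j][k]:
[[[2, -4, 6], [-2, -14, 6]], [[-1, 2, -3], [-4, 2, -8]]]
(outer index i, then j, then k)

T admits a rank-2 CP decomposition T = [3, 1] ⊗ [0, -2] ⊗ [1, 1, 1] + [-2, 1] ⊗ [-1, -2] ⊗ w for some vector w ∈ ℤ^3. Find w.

w = [1, -2, 3]

Subtract the known terms from T to get the rank-1 residual R = [-2, 1] ⊗ [-1, -2] ⊗ w, so R[i,j,k] = a[i]·b[j]·w[k]. Pick indices with nonzero a[0]·b[0] = (-2)·(-1) = 2. Only the fibre through (0,0,·) is needed: R[0,0,:] = T[0,0,:] − Σₗ aₗ[0]bₗ[0]cₗ = [2, -4, 6] − (3)·(0)·[1, 1, 1] = [2, -4, 6]. Then w[k] = R[0,0,k] / 2 for each k, giving w = [2, -4, 6] / 2 = [1, -2, 3].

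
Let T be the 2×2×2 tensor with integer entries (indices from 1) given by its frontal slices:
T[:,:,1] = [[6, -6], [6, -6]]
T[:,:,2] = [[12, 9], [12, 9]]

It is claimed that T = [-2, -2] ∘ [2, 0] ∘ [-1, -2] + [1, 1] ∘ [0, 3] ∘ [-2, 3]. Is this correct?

No

Reconstruct entry (1,1,1) from the claimed factors: Σₗ aₗ[1]bₗ[1]cₗ[1] = (-2)·(2)·(-1) + (1)·(0)·(-2) = 4, but T[1,1,1] = 6. The claim is false.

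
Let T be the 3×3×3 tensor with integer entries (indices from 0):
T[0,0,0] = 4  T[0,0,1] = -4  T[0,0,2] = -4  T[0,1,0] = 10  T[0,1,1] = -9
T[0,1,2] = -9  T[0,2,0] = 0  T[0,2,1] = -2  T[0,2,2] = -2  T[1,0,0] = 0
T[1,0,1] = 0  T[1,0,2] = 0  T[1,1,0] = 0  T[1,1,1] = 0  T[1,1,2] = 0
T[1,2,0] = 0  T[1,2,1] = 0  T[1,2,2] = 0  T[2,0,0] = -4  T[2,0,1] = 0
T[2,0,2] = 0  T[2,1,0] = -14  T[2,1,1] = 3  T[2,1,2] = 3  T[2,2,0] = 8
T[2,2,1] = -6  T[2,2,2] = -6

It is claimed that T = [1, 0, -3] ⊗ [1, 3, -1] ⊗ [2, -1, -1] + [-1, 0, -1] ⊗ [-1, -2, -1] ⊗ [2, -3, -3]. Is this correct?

Yes

Reconstruct entrywise from the claimed factors. For example, T[2,0,0] = -4 and Σₗ aₗ[2]bₗ[0]cₗ[0] = (-3)·(1)·(2) + (-1)·(-1)·(2) = -4; checking all 27 entries, every one matches. The claim holds.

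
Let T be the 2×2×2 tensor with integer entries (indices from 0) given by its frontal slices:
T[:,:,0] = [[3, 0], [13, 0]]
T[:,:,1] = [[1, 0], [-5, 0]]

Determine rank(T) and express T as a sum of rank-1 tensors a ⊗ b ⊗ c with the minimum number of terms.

Lower bound: in the mode-3 unfolding of T (rows indexed by k, columns by (i,j)) the 2×2 minor on rows k ∈ {0, 1}, columns (i,j) ∈ {(0,0), (1,0)} is det [[3, 13], [1, -5]] = -28 ≠ 0, so that unfolding has rank ≥ 2 and hence rank(T) ≥ 2 (CP rank is at least every unfolding rank, though it can be larger).
Upper bound: T[:,j,:] = b[j]·M for every slice, with b = (1, 0) and M = [[3, 1], [13, -5]] (rows i, columns k).
Splitting M by its rows (i = 0, 1), M = (1, 0)(3, 1)ᵀ + (0, 1)(13, -5)ᵀ.
Hence T = (1, 0) ⊗ (1, 0) ⊗ (3, 1) + (0, 1) ⊗ (1, 0) ⊗ (13, -5), so rank(T) ≤ 2.
These bounds meet, so rank(T) = 2.

rank(T) = 2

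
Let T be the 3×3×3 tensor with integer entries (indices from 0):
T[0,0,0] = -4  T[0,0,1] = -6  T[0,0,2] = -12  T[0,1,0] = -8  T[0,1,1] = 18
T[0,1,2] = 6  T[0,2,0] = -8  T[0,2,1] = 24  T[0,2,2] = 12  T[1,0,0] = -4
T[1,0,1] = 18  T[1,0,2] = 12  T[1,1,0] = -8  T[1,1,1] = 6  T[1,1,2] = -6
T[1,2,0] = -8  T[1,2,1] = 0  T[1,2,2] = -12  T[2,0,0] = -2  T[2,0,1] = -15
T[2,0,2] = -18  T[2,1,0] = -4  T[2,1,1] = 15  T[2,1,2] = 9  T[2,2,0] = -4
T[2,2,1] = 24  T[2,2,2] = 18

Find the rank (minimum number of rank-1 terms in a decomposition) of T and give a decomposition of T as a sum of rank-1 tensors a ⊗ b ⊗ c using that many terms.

Lower bound: the mode-1 unfolding of T (rows indexed by i, columns by (j,k) = (0,0), (0,1), (0,2), (1,0), (1,1), (1,2), (2,0), (2,1), (2,2)) is [[-4, -6, -12, -8, 18, 6, -8, 24, 12], [-4, 18, 12, -8, 6, -6, -8, 0, -12], [-2, -15, -18, -4, 15, 9, -4, 24, 18]].
There the 2×2 minor on rows i ∈ {0, 1}, columns (j,k) ∈ {(0,0), (0,1)} is det [[-4, -6], [-4, 18]] = -96 ≠ 0, so this unfolding has rank ≥ 2; CP rank is at least every unfolding rank, so rank(T) ≥ 2. (This is only a lower bound: in general the CP rank may exceed every unfolding rank, so we still need to exhibit 2 rank-1 terms summing to T.)
Upper bound — finding two terms. Write S_k = T[:,:,k] for the frontal slices: S₀ = [[-4, -8, -8], [-4, -8, -8], [-2, -4, -4]], S₁ = [[-6, 18, 24], [18, 6, 0], [-15, 15, 24]], S₂ = [[-12, 6, 12], [12, -6, -12], [-18, 9, 18]].
If T = a₁ ⊗ b₁ ⊗ c₁ + a₂ ⊗ b₂ ⊗ c₂ then each S_k = c₁[k]·a₁b₁ᵀ + c₂[k]·a₂b₂ᵀ. S₀ and S₁ are linearly independent, so a₁b₁ᵀ and a₂b₂ᵀ must span the same plane of matrices: they are the rank-1 matrices of the form x·S₀ + y·S₁.
The 2×2 minor of x·S₀ + y·S₁ on rows {0,1}, columns {0,1} is 240·xy − 360·y² = 120·(2·x − 3·y)(y), vanishing at (x:y) = (3:2) and (1:0).
M₁ = 3·S₀ + 2·S₁ = [[-24, 12, 24], [24, -12, -24], [-36, 18, 36]] = (-6)·[2, -2, 3][2, -1, -2]ᵀ and M₂ = S₀ = [[-4, -8, -8], [-4, -8, -8], [-2, -4, -4]] = (-2)·[2, 2, 1][1, 2, 2]ᵀ, so take a₁ = [2, -2, 3], b₁ = [2, -1, -2], a₂ = [2, 2, 1], b₂ = [1, 2, 2].
Each slice is an integer combination of E₁ = a₁b₁ᵀ and E₂ = a₂b₂ᵀ: S₀ = −2·E₂, S₁ = −3·E₁ + 3·E₂, S₂ = −3·E₁; reading off coefficients, c₁ = [0, -3, -3] and c₂ = [-2, 3, 0].
Hence T = [2, -2, 3] ⊗ [2, -1, -2] ⊗ [0, -3, -3] + [2, 2, 1] ⊗ [1, 2, 2] ⊗ [-2, 3, 0], so rank(T) ≤ 2.
These bounds meet, so rank(T) = 2.

rank(T) = 2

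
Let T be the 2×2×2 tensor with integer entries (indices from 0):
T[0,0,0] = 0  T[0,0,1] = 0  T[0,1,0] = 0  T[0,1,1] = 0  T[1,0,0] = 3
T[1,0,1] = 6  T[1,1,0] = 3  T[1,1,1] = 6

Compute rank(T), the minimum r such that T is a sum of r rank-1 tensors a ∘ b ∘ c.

1

Lower bound: T ≠ 0 (e.g. T[1,0,0] = 3), so rank(T) ≥ 1.
Upper bound: the mode-1 fibre T[:,0,0] = [0, 3] gives a = [0, 1] (primitive direction); the mode-2 fibre T[1,:,0] = [3, 3] gives b = [1, 1]; then c[k] = T[1,0,k] / (a[1]·b[0]) = [3, 6] / 1 = [3, 6].
Expanding [0, 1] ∘ [1, 1] ∘ [3, 6] reproduces all 8 entries of T, so T = [0, 1] ∘ [1, 1] ∘ [3, 6] and rank(T) ≤ 1.
These bounds meet, so rank(T) = 1.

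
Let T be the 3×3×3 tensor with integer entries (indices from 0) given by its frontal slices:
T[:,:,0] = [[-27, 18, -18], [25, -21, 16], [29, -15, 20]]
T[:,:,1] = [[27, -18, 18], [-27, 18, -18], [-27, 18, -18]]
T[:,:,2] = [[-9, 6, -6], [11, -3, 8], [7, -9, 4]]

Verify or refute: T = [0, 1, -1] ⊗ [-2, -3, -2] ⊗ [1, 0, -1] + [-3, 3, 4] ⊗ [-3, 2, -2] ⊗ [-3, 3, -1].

Reconstruct entry (2,0,0) from the claimed factors: Σₗ aₗ[2]bₗ[0]cₗ[0] = (-1)·(-2)·(1) + (4)·(-3)·(-3) = 38, but T[2,0,0] = 29. The claim is false.

No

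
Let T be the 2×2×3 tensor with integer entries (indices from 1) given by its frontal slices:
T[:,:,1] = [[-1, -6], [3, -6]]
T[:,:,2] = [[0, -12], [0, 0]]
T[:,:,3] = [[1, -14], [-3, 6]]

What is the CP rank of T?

Lower bound: in the mode-2 unfolding of T (rows indexed by j, columns by (i,k)) the 2×2 minor on rows j ∈ {1, 2}, columns (i,k) ∈ {(1,1), (1,2)} is det [[-1, 0], [-6, -12]] = 12 ≠ 0, so that unfolding has rank ≥ 2 and hence rank(T) ≥ 2 (CP rank is at least every unfolding rank, though it can be larger).
Upper bound: with S_k = T[:,:,k], the two rank-1 terms a₁b₁ᵀ, a₂b₂ᵀ are the rank-1 members of the pencil x·S₁ + y·S₂.
det(x·S₁ + y·S₂) is 24·x² + 36·xy = 12·(2·x + 3·y)(x), vanishing at (x:y) = (3:-2) and (0:1).
M₁ = 3·S₁ − 2·S₂ = [[-3, 6], [9, -18]] = (-3)·[1, -3][1, -2]ᵀ and M₂ = S₂ = [[0, -12], [0, 0]] = (-12)·[1, 0][0, 1]ᵀ, so take a₁ = [1, -3], b₁ = [1, -2], a₂ = [1, 0], b₂ = [0, 1].
Each slice is an integer combination of E₁ = a₁b₁ᵀ and E₂ = a₂b₂ᵀ: S₁ = −E₁ − 8·E₂, S₂ = −12·E₂, S₃ = E₁ − 12·E₂; reading off coefficients, c₁ = [-1, 0, 1] and c₂ = [-8, -12, -12].
Hence T = [1, -3] ⊗ [1, -2] ⊗ [-1, 0, 1] + [1, 0] ⊗ [0, 1] ⊗ [-8, -12, -12], so rank(T) ≤ 2.
These bounds meet, so rank(T) = 2.

2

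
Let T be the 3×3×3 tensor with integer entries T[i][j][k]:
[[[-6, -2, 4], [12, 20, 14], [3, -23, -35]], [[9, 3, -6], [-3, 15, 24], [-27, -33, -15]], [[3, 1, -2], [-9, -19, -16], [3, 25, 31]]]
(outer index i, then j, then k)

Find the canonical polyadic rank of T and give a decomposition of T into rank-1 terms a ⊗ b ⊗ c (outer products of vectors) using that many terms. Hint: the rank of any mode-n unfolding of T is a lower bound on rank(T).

Lower bound: the mode-3 unfolding of T (rows indexed by k, columns by (i,j) = (0,0), (0,1), (0,2), (1,0), (1,1), (1,2), (2,0), (2,1), (2,2)) is [[-6, 12, 3, 9, -3, -27, 3, -9, 3], [-2, 20, -23, 3, 15, -33, 1, -19, 25], [4, 14, -35, -6, 24, -15, -2, -16, 31]].
There the 2×2 minor on rows k ∈ {0, 1}, columns (i,j) ∈ {(0,0), (0,1)} is det [[-6, 12], [-2, 20]] = -96 ≠ 0, so this unfolding has rank ≥ 2; CP rank is at least every unfolding rank, so rank(T) ≥ 2. (Unfolding ranks only ever bound the CP rank from below — rank(T) can be strictly larger than all of them — so the matching upper bound has to come from an explicit 2-term decomposition.)
Upper bound — finding two terms. Write S_k = T[:,:,k] for the frontal slices: S₀ = [[-6, 12, 3], [9, -3, -27], [3, -9, 3]], S₁ = [[-2, 20, -23], [3, 15, -33], [1, -19, 25]], S₂ = [[4, 14, -35], [-6, 24, -15], [-2, -16, 31]].
If T = a₁ ⊗ b₁ ⊗ c₁ + a₂ ⊗ b₂ ⊗ c₂ then each S_k = c₁[k]·a₁b₁ᵀ + c₂[k]·a₂b₂ᵀ. S₀ and S₁ are linearly independent, so a₁b₁ᵀ and a₂b₂ᵀ must span the same plane of matrices: they are the rank-1 matrices of the form x·S₀ + y·S₁.
The 2×2 minor of x·S₀ + y·S₁ on rows {0,1}, columns {0,1} is −90·x² − 300·xy − 90·y² = (-30)·(x + 3·y)(3·x + y), vanishing at (x:y) = (3:-1) and (1:-3).
M₁ = 3·S₀ − S₁ = [[-16, 16, 32], [24, -24, -48], [8, -8, -16]] = (-8)·[2, -3, -1][1, -1, -2]ᵀ and M₂ = S₀ − 3·S₁ = [[0, -48, 72], [0, -48, 72], [0, 48, -72]] = (-24)·[1, 1, -1][0, 2, -3]ᵀ, so take a₁ = [2, -3, -1], b₁ = [1, -1, -2], a₂ = [1, 1, -1], b₂ = [0, 2, -3].
Each slice is an integer combination of E₁ = a₁b₁ᵀ and E₂ = a₂b₂ᵀ: S₀ = −3·E₁ + 3·E₂, S₁ = −E₁ + 9·E₂, S₂ = 2·E₁ + 9·E₂; reading off coefficients, c₁ = [-3, -1, 2] and c₂ = [3, 9, 9].
Hence T = [2, -3, -1] ⊗ [1, -1, -2] ⊗ [-3, -1, 2] + [1, 1, -1] ⊗ [0, 2, -3] ⊗ [3, 9, 9], so rank(T) ≤ 2.
These bounds meet, so rank(T) = 2.

rank(T) = 2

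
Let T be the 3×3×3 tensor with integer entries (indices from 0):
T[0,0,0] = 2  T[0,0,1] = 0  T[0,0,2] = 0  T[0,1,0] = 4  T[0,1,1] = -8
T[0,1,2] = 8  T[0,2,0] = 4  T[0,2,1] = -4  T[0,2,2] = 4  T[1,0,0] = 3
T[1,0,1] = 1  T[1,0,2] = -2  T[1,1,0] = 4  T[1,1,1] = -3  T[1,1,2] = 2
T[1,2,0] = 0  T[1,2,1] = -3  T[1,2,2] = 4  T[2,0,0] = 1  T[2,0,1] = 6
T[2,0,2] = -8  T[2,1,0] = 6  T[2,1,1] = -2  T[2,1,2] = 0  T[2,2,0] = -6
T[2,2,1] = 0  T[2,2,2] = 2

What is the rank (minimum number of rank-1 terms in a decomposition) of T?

3

Lower bound: the mode-1 unfolding of T (rows indexed by i, columns by (j,k) = (0,0), (0,1), (0,2), (1,0), (1,1), (1,2), (2,0), (2,1), (2,2)) is [[2, 0, 0, 4, -8, 8, 4, -4, 4], [3, 1, -2, 4, -3, 2, 0, -3, 4], [1, 6, -8, 6, -2, 0, -6, 0, 2]].
There the 3×3 minor on rows i ∈ {0, 1, 2}, columns (j,k) ∈ {(0,0), (0,1), (0,2)} is det [[2, 0, 0], [3, 1, -2], [1, 6, -8]] = 8 ≠ 0, so this unfolding has rank ≥ 3; CP rank is at least every unfolding rank, so rank(T) ≥ 3. (This is only a lower bound: in general the CP rank may exceed every unfolding rank, so we still need to exhibit 3 rank-1 terms summing to T.)
Upper bound: T is a sum of 3 rank-1 terms, T = [0, 1, 2] (x) [1, 1, -1] (x) [2, 1, -2] + [2, 1, -1] (x) [1, 0, 1] (x) [2, -2, 2] + [2, 1, 1] (x) [1, -2, 0] (x) [-1, 2, -2] (written with every a and b primitive with positive leading entry and the scale carried by c; CP decompositions are not unique, and this one is verified by expanding entrywise), so rank(T) ≤ 3.
These bounds meet, so rank(T) = 3.
Check entry T[1,1,2] = 2: (1)·(1)·(-2) + (1)·(0)·(2) + (1)·(-2)·(-2) = 2.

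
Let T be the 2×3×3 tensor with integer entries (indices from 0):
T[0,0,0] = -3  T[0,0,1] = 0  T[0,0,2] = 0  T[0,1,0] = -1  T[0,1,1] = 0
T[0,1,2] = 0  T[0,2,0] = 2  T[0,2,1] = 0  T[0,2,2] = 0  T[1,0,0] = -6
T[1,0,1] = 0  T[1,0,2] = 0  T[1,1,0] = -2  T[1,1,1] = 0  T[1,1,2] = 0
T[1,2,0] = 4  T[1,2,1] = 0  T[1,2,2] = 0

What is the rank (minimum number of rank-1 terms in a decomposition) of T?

Lower bound: T ≠ 0 (e.g. T[0,0,0] = -3), so rank(T) ≥ 1.
Upper bound: the mode-1 fibre T[:,0,0] = [-3, -6] gives a = [1, 2] (primitive direction); the mode-2 fibre T[0,:,0] = [-3, -1, 2] gives b = [3, 1, -2]; then c[k] = T[0,0,k] / (a[0]·b[0]) = [-3, 0, 0] / 3 = [-1, 0, 0].
Expanding [1, 2] (x) [3, 1, -2] (x) [-1, 0, 0] reproduces all 18 entries of T, so T = [1, 2] (x) [3, 1, -2] (x) [-1, 0, 0] and rank(T) ≤ 1.
These bounds meet, so rank(T) = 1.

1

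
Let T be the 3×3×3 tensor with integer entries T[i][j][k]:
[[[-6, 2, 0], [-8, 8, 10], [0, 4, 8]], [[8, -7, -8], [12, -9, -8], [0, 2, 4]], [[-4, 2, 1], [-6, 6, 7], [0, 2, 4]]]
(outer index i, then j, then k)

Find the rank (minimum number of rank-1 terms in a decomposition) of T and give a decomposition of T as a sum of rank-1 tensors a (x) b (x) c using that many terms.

rank(T) = 3

Lower bound: the mode-3 unfolding of T (rows indexed by k, columns by (i,j) = (0,0), (0,1), (0,2), (1,0), (1,1), (1,2), (2,0), (2,1), (2,2)) is [[-6, -8, 0, 8, 12, 0, -4, -6, 0], [2, 8, 4, -7, -9, 2, 2, 6, 2], [0, 10, 8, -8, -8, 4, 1, 7, 4]].
There the 3×3 minor on rows k ∈ {0, 1, 2}, columns (i,j) ∈ {(0,0), (0,1), (0,2)} is det [[-6, -8, 0], [2, 8, 4], [0, 10, 8]] = -16 ≠ 0, so this unfolding has rank ≥ 3; CP rank is at least every unfolding rank, so rank(T) ≥ 3. (Flattening ranks never certify an upper bound on CP rank; for that we must actually write T with 3 rank-1 terms.)
Upper bound: T is a sum of 3 rank-1 terms, T = [1, -2, 1] (x) [1, 2, 0] (x) [-2, 2, 2] + [2, -2, 1] (x) [1, 1, 0] (x) [-2, 1, 1] + [2, 1, 1] (x) [1, -1, -2] (x) [0, -1, -2] (one valid choice — decompositions are not unique — normalised so each a, b is primitive with positive first nonzero entry; check it by expanding all entries), so rank(T) ≤ 3.
These bounds meet, so rank(T) = 3.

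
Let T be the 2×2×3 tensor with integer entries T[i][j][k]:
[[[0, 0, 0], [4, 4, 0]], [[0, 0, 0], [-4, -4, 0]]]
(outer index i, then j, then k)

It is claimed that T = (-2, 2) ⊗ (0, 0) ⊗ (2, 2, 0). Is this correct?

Reconstruct entry (0,1,0) from the claimed factors: Σₗ aₗ[0]bₗ[1]cₗ[0] = (-2)·(0)·(2) = 0, but T[0,1,0] = 4. The claim is false.

No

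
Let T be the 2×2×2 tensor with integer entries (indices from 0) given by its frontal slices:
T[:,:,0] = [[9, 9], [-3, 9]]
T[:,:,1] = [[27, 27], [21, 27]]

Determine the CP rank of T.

Lower bound: the mode-2 unfolding of T (rows indexed by j, columns by (i,k) = (0,0), (0,1), (1,0), (1,1)) is [[9, 27, -3, 21], [9, 27, 9, 27]].
There the 2×2 minor on rows j ∈ {0, 1}, columns (i,k) ∈ {(0,0), (1,0)} is det [[9, -3], [9, 9]] = 108 ≠ 0, so this unfolding has rank ≥ 2; CP rank is at least every unfolding rank, so rank(T) ≥ 2. (Unfolding ranks only ever bound the CP rank from below — rank(T) can be strictly larger than all of them — so the matching upper bound has to come from an explicit 2-term decomposition.)
Upper bound — finding two terms. Write S_k = T[:,:,k] for the frontal slices: S₀ = [[9, 9], [-3, 9]], S₁ = [[27, 27], [21, 27]].
If T = a₁ ⊗ b₁ ⊗ c₁ + a₂ ⊗ b₂ ⊗ c₂ then each S_k = c₁[k]·a₁b₁ᵀ + c₂[k]·a₂b₂ᵀ. S₀ and S₁ are linearly independent, so a₁b₁ᵀ and a₂b₂ᵀ must span the same plane of matrices: they are the rank-1 matrices of the form x·S₀ + y·S₁.
det(x·S₀ + y·S₁) is 108·x² + 378·xy + 162·y² = 54·(x + 3·y)(2·x + y), vanishing at (x:y) = (3:-1) and (1:-2).
M₁ = 3·S₀ − S₁ = [[0, 0], [-30, 0]] = (-30)·[0, 1][1, 0]ᵀ and M₂ = S₀ − 2·S₁ = [[-45, -45], [-45, -45]] = (-45)·[1, 1][1, 1]ᵀ, so take a₁ = [0, 1], b₁ = [1, 0], a₂ = [1, 1], b₂ = [1, 1].
Each slice is an integer combination of E₁ = a₁b₁ᵀ and E₂ = a₂b₂ᵀ: S₀ = −12·E₁ + 9·E₂, S₁ = −6·E₁ + 27·E₂; reading off coefficients, c₁ = [-12, -6] and c₂ = [9, 27].
Hence T = [0, 1] ⊗ [1, 0] ⊗ [-12, -6] + [1, 1] ⊗ [1, 1] ⊗ [9, 27], so rank(T) ≤ 2.
These bounds meet, so rank(T) = 2.

2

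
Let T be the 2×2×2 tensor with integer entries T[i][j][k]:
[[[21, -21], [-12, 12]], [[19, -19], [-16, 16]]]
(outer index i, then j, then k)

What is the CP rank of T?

Lower bound: in the mode-2 unfolding of T (rows indexed by j, columns by (i,k)) the 2×2 minor on rows j ∈ {0, 1}, columns (i,k) ∈ {(0,0), (1,0)} is det [[21, 19], [-12, -16]] = -108 ≠ 0, so that unfolding has rank ≥ 2 and hence rank(T) ≥ 2 (CP rank is at least every unfolding rank, though it can be larger).
Upper bound: T[:,:,k] = c[k]·M for every slice, with c = [1, -1] and M = [[21, -12], [19, -16]] (rows i, columns j).
Splitting M by its rows (i = 0, 1), M = [1, 0][21, -12]ᵀ + [0, 1][19, -16]ᵀ.
Hence T = [1, 0] (x) [21, -12] (x) [1, -1] + [0, 1] (x) [19, -16] (x) [1, -1], so rank(T) ≤ 2.
These bounds meet, so rank(T) = 2.

2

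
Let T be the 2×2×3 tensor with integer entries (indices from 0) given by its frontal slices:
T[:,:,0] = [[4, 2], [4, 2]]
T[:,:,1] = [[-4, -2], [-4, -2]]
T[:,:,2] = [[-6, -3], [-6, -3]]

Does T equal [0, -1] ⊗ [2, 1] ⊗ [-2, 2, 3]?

No

Reconstruct entry (0,0,0) from the claimed factors: Σₗ aₗ[0]bₗ[0]cₗ[0] = (0)·(2)·(-2) = 0, but T[0,0,0] = 4. The claim is false.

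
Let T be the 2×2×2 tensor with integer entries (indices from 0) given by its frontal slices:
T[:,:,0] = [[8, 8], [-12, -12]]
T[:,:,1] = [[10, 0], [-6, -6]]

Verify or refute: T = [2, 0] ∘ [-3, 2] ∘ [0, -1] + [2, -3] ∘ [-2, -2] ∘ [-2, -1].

Yes

Reconstruct entrywise from the claimed factors. For example, T[1,1,1] = -6 and Σₗ aₗ[1]bₗ[1]cₗ[1] = (0)·(2)·(-1) + (-3)·(-2)·(-1) = -6; checking all 8 entries, every one matches. The claim holds.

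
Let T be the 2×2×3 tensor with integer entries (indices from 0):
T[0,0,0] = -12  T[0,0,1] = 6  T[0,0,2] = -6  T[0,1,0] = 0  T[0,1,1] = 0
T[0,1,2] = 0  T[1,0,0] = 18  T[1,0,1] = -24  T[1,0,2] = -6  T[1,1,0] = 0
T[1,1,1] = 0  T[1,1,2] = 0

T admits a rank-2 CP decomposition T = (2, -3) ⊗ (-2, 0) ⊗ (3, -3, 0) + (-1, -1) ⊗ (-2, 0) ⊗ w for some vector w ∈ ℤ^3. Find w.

w = (0, -3, -3)

Subtract the known terms from T to get the rank-1 residual R = (-1, -1) ⊗ (-2, 0) ⊗ w, so R[i,j,k] = a[i]·b[j]·w[k]. Pick indices with nonzero a[0]·b[0] = (-1)·(-2) = 2. Only the fibre through (0,0,·) is needed: R[0,0,:] = T[0,0,:] − Σₗ aₗ[0]bₗ[0]cₗ = [-12, 6, -6] − (2)·(-2)·(3, -3, 0) = [0, -6, -6]. Then w[k] = R[0,0,k] / 2 for each k, giving w = [0, -6, -6] / 2 = (0, -3, -3).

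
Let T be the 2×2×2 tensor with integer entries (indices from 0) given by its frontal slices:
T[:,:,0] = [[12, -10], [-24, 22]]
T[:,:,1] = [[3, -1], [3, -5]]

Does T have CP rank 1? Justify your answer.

The mode-1 unfolding of T (rows indexed by i, columns by (j,k) = (0,0), (0,1), (1,0), (1,1)) is [[12, 3, -10, -1], [-24, 3, 22, -5]].
There the 2×2 minor on rows i ∈ {0, 1}, columns (j,k) ∈ {(0,0), (0,1)} is det [[12, 3], [-24, 3]] = 108 ≠ 0, so this unfolding has rank ≥ 2; CP rank is at least every unfolding rank, so rank(T) ≥ 2.
In particular rank(T) ≥ 2 > 1, so T is not rank-1.

No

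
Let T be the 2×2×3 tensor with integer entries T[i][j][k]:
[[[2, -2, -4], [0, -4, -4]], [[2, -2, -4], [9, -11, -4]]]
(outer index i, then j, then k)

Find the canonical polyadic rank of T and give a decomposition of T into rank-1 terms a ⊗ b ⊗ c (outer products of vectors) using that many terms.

rank(T) = 3

Lower bound: the mode-3 unfolding of T (rows indexed by k, columns by (i,j) = (0,0), (0,1), (1,0), (1,1)) is [[2, 0, 2, 9], [-2, -4, -2, -11], [-4, -4, -4, -4]].
There the 3×3 minor on rows k ∈ {0, 1, 2}, columns (i,j) ∈ {(0,0), (0,1), (1,1)} is det [[2, 0, 9], [-2, -4, -11], [-4, -4, -4]] = -128 ≠ 0, so this unfolding has rank ≥ 3; CP rank is at least every unfolding rank, so rank(T) ≥ 3. (Flattening ranks never certify an upper bound on CP rank; for that we must actually write T with 3 rank-1 terms.)
Upper bound: T is a sum of 3 rank-1 terms, T = [0, 1] ⊗ [0, 1] ⊗ [8, -8, 0] + [1, 1] ⊗ [1, 1] ⊗ [2, -2, -4] + [2, 1] ⊗ [0, 1] ⊗ [-1, -1, 0] (written with every a and b primitive with positive leading entry and the scale carried by c; CP decompositions are not unique, and this one is verified by expanding entrywise), so rank(T) ≤ 3.
These bounds meet, so rank(T) = 3.
Check entry T[1,0,1] = -2: (1)·(0)·(-8) + (1)·(1)·(-2) + (1)·(0)·(-1) = -2.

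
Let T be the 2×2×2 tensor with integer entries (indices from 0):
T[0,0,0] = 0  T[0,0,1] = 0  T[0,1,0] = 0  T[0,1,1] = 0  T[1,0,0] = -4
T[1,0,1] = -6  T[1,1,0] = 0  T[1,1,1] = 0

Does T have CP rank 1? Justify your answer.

If T = a ⊗ b ⊗ c then every fibre of T is a multiple of the corresponding factor, so read the factors off the fibres through the nonzero entry T[1,0,0] = -4.
The mode-1 fibre T[:,0,0] = [0, -4] gives a = [0, 1] (primitive direction); the mode-2 fibre T[1,:,0] = [-4, 0] gives b = [1, 0]; then c[k] = T[1,0,k] / (a[1]·b[0]) = [-4, -6] / 1 = [-4, -6].
Expanding [0, 1] ⊗ [1, 0] ⊗ [-4, -6] reproduces all 8 entries of T, so T = [0, 1] ⊗ [1, 0] ⊗ [-4, -6] and rank(T) ≤ 1.
Equivalently every frontal slice T[:,:,k] is c[k] times the rank-1 matrix [0, 1] ⊗ [1, 0]. So T has rank 1 (it is nonzero).

Yes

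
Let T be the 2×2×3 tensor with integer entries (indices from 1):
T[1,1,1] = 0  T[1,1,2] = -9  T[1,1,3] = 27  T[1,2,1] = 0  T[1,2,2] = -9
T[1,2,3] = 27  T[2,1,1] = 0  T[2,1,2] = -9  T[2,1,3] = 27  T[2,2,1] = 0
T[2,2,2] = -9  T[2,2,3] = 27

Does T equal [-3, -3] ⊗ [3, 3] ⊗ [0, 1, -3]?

Reconstruct entrywise from the claimed factors. For example, T[2,1,3] = 27 and Σₗ aₗ[2]bₗ[1]cₗ[3] = (-3)·(3)·(-3) = 27; checking all 12 entries, every one matches. The claim holds.

Yes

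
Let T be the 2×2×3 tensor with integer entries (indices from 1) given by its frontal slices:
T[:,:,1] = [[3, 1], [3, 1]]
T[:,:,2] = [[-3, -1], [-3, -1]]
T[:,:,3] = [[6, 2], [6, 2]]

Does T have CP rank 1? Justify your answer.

Yes

The mode-1 fibre T[:,1,1] = [3, 3] gives a = [1, 1] (primitive direction); the mode-2 fibre T[1,:,1] = [3, 1] gives b = [3, 1]; then c[k] = T[1,1,k] / (a[1]·b[1]) = [3, -3, 6] / 3 = [1, -1, 2].
Expanding [1, 1] ⊗ [3, 1] ⊗ [1, -1, 2] reproduces all 12 entries of T, so T = [1, 1] ⊗ [3, 1] ⊗ [1, -1, 2] and rank(T) ≤ 1.
Equivalently every frontal slice T[:,:,k] is c[k] times the rank-1 matrix [1, 1] ⊗ [3, 1]. So T has rank 1 (it is nonzero).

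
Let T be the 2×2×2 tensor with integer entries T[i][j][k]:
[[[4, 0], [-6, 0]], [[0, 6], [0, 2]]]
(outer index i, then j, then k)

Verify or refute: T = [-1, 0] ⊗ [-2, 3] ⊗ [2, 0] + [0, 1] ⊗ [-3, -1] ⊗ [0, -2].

Reconstruct entrywise from the claimed factors. For example, T[1,0,1] = 6 and Σₗ aₗ[1]bₗ[0]cₗ[1] = (0)·(-2)·(0) + (1)·(-3)·(-2) = 6; checking all 8 entries, every one matches. The claim holds.

Yes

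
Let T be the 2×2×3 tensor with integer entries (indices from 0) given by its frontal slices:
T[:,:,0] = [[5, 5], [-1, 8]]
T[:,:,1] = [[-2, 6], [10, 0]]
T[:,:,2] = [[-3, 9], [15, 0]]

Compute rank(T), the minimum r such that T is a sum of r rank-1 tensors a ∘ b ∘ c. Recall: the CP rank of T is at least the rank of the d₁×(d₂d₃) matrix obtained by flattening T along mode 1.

Lower bound: the mode-3 unfolding of T (rows indexed by k, columns by (i,j) = (0,0), (0,1), (1,0), (1,1)) is [[5, 5, -1, 8], [-2, 6, 10, 0], [-3, 9, 15, 0]].
There the 2×2 minor on rows k ∈ {0, 1}, columns (i,j) ∈ {(0,0), (0,1)} is det [[5, 5], [-2, 6]] = 40 ≠ 0, so this unfolding has rank ≥ 2; CP rank is at least every unfolding rank, so rank(T) ≥ 2. (Flattening ranks never certify an upper bound on CP rank; for that we must actually write T with 2 rank-1 terms.)
Upper bound — finding two terms. Write S_k = T[:,:,k] for the frontal slices: S₀ = [[5, 5], [-1, 8]], S₁ = [[-2, 6], [10, 0]], S₂ = [[-3, 9], [15, 0]].
If T = a₁ ∘ b₁ ∘ c₁ + a₂ ∘ b₂ ∘ c₂ then each S_k = c₁[k]·a₁b₁ᵀ + c₂[k]·a₂b₂ᵀ. S₀ and S₁ are linearly independent, so a₁b₁ᵀ and a₂b₂ᵀ must span the same plane of matrices: they are the rank-1 matrices of the form x·S₀ + y·S₁.
det(x·S₀ + y·S₁) is 45·x² − 60·xy − 60·y² = 15·(x − 2·y)(3·x + 2·y), vanishing at (x:y) = (2:1) and (2:-3).
M₁ = 2·S₀ + S₁ = [[8, 16], [8, 16]] = 8·(1, 1)(1, 2)ᵀ and M₂ = 2·S₀ − 3·S₁ = [[16, -8], [-32, 16]] = 8·(1, -2)(2, -1)ᵀ, so take a₁ = (1, 1), b₁ = (1, 2), a₂ = (1, -2), b₂ = (2, -1).
Each slice is an integer combination of E₁ = a₁b₁ᵀ and E₂ = a₂b₂ᵀ: S₀ = 3·E₁ + E₂, S₁ = 2·E₁ − 2·E₂, S₂ = 3·E₁ − 3·E₂; reading off coefficients, c₁ = (3, 2, 3) and c₂ = (1, -2, -3).
Hence T = (1, 1) ∘ (1, 2) ∘ (3, 2, 3) + (1, -2) ∘ (2, -1) ∘ (1, -2, -3), so rank(T) ≤ 2.
These bounds meet, so rank(T) = 2.
Check entry T[1,1,0] = 8: (1)·(2)·(3) + (-2)·(-1)·(1) = 8.

2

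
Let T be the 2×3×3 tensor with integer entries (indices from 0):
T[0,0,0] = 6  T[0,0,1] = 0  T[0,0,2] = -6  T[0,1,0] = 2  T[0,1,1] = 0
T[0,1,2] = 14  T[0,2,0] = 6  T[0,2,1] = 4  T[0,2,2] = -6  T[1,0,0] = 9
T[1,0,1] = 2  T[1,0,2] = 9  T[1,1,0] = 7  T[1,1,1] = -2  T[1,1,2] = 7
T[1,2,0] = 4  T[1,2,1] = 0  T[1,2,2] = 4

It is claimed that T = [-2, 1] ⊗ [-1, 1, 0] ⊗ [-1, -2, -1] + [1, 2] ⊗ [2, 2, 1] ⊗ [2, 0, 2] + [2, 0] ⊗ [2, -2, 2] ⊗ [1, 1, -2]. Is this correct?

Yes

Reconstruct entrywise from the claimed factors. For example, T[0,2,0] = 6 and Σₗ aₗ[0]bₗ[2]cₗ[0] = (-2)·(0)·(-1) + (1)·(1)·(2) + (2)·(2)·(1) = 6; checking all 18 entries, every one matches. The claim holds.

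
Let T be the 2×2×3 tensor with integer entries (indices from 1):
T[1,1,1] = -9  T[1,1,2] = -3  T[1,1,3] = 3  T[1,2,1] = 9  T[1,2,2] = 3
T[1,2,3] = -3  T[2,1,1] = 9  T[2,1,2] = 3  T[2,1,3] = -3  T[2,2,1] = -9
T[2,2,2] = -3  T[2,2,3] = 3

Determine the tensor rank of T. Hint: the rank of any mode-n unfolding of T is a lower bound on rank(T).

1

Lower bound: T ≠ 0 (e.g. T[1,1,1] = -9), so rank(T) ≥ 1.
Upper bound: if T = a ⊗ b ⊗ c then every fibre of T is a multiple of the corresponding factor, so read the factors off the fibres through the nonzero entry T[1,1,1] = -9.
The mode-1 fibre T[:,1,1] = [-9, 9] gives a = (1, -1) (primitive direction); the mode-2 fibre T[1,:,1] = [-9, 9] gives b = (1, -1); then c[k] = T[1,1,k] / (a[1]·b[1]) = [-9, -3, 3] / 1 = (-9, -3, 3).
Expanding (1, -1) ⊗ (1, -1) ⊗ (-9, -3, 3) reproduces all 12 entries of T, so T = (1, -1) ⊗ (1, -1) ⊗ (-9, -3, 3) and rank(T) ≤ 1.
These bounds meet, so rank(T) = 1.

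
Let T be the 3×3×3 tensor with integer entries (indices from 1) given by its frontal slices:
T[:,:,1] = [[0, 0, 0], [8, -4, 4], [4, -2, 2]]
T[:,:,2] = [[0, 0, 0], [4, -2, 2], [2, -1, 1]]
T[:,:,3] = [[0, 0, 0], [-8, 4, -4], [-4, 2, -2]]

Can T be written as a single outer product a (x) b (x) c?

If T = a (x) b (x) c then every fibre of T is a multiple of the corresponding factor, so read the factors off the fibres through the nonzero entry T[2,1,1] = 8.
The mode-1 fibre T[:,1,1] = [0, 8, 4] gives a = (0, 2, 1) (primitive direction); the mode-2 fibre T[2,:,1] = [8, -4, 4] gives b = (2, -1, 1); then c[k] = T[2,1,k] / (a[2]·b[1]) = [8, 4, -8] / 4 = (2, 1, -2).
Expanding (0, 2, 1) (x) (2, -1, 1) (x) (2, 1, -2) reproduces all 27 entries of T, so T = (0, 2, 1) (x) (2, -1, 1) (x) (2, 1, -2) and rank(T) ≤ 1.
Equivalently every frontal slice T[:,:,k] is c[k] times the rank-1 matrix (0, 2, 1) (x) (2, -1, 1). So T has rank 1 (it is nonzero).

Yes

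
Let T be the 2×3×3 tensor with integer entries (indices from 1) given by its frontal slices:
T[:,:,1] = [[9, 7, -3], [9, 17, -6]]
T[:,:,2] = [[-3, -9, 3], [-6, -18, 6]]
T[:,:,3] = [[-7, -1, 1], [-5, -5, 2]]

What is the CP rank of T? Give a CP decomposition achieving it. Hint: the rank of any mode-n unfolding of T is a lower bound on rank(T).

Lower bound: the mode-1 unfolding of T (rows indexed by i, columns by (j,k) = (1,1), (1,2), (1,3), (2,1), (2,2), (2,3), (3,1), (3,2), (3,3)) is [[9, -3, -7, 7, -9, -1, -3, 3, 1], [9, -6, -5, 17, -18, -5, -6, 6, 2]].
There the 2×2 minor on rows i ∈ {1, 2}, columns (j,k) ∈ {(1,1), (1,2)} is det [[9, -3], [9, -6]] = -27 ≠ 0, so this unfolding has rank ≥ 2; CP rank is at least every unfolding rank, so rank(T) ≥ 2. (Unfolding ranks only ever bound the CP rank from below — rank(T) can be strictly larger than all of them — so the matching upper bound has to come from an explicit 2-term decomposition.)
Upper bound — finding two terms. Write S_k = T[:,:,k] for the frontal slices: S₁ = [[9, 7, -3], [9, 17, -6]], S₂ = [[-3, -9, 3], [-6, -18, 6]], S₃ = [[-7, -1, 1], [-5, -5, 2]].
If T = a₁ ⊗ b₁ ⊗ c₁ + a₂ ⊗ b₂ ⊗ c₂ then each S_k = c₁[k]·a₁b₁ᵀ + c₂[k]·a₂b₂ᵀ. S₁ and S₂ are linearly independent, so a₁b₁ᵀ and a₂b₂ᵀ must span the same plane of matrices: they are the rank-1 matrices of the form x·S₁ + y·S₂.
The 2×2 minor of x·S₁ + y·S₂ on rows {1,2}, columns {1,2} is 90·x² − 90·xy = 90·(x − y)(x), vanishing at (x:y) = (1:1) and (0:1).
M₁ = S₁ + S₂ = [[6, -2, 0], [3, -1, 0]] = (2, 1)(3, -1, 0)ᵀ and M₂ = S₂ = [[-3, -9, 3], [-6, -18, 6]] = (-3)·(1, 2)(1, 3, -1)ᵀ, so take a₁ = (2, 1), b₁ = (3, -1, 0), a₂ = (1, 2), b₂ = (1, 3, -1).
Each slice is an integer combination of E₁ = a₁b₁ᵀ and E₂ = a₂b₂ᵀ: S₁ = E₁ + 3·E₂, S₂ = −3·E₂, S₃ = −E₁ − E₂; reading off coefficients, c₁ = (1, 0, -1) and c₂ = (3, -3, -1).
Hence T = (2, 1) ⊗ (3, -1, 0) ⊗ (1, 0, -1) + (1, 2) ⊗ (1, 3, -1) ⊗ (3, -3, -1), so rank(T) ≤ 2.
These bounds meet, so rank(T) = 2.

rank(T) = 2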